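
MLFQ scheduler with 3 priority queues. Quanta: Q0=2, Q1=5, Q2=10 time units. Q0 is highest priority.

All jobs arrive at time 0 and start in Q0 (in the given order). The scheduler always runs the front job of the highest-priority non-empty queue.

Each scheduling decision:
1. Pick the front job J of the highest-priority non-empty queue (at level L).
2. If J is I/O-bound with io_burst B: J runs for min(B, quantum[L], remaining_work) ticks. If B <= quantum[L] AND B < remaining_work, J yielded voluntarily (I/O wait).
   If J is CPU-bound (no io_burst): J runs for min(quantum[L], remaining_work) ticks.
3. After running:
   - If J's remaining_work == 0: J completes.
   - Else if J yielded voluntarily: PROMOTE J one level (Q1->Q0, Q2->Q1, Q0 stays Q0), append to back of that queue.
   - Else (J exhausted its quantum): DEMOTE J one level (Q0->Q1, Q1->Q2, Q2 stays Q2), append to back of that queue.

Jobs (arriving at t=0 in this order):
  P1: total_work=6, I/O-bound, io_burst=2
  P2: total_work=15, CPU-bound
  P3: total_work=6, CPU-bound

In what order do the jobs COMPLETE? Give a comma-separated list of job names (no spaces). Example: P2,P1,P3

t=0-2: P1@Q0 runs 2, rem=4, I/O yield, promote→Q0. Q0=[P2,P3,P1] Q1=[] Q2=[]
t=2-4: P2@Q0 runs 2, rem=13, quantum used, demote→Q1. Q0=[P3,P1] Q1=[P2] Q2=[]
t=4-6: P3@Q0 runs 2, rem=4, quantum used, demote→Q1. Q0=[P1] Q1=[P2,P3] Q2=[]
t=6-8: P1@Q0 runs 2, rem=2, I/O yield, promote→Q0. Q0=[P1] Q1=[P2,P3] Q2=[]
t=8-10: P1@Q0 runs 2, rem=0, completes. Q0=[] Q1=[P2,P3] Q2=[]
t=10-15: P2@Q1 runs 5, rem=8, quantum used, demote→Q2. Q0=[] Q1=[P3] Q2=[P2]
t=15-19: P3@Q1 runs 4, rem=0, completes. Q0=[] Q1=[] Q2=[P2]
t=19-27: P2@Q2 runs 8, rem=0, completes. Q0=[] Q1=[] Q2=[]

Answer: P1,P3,P2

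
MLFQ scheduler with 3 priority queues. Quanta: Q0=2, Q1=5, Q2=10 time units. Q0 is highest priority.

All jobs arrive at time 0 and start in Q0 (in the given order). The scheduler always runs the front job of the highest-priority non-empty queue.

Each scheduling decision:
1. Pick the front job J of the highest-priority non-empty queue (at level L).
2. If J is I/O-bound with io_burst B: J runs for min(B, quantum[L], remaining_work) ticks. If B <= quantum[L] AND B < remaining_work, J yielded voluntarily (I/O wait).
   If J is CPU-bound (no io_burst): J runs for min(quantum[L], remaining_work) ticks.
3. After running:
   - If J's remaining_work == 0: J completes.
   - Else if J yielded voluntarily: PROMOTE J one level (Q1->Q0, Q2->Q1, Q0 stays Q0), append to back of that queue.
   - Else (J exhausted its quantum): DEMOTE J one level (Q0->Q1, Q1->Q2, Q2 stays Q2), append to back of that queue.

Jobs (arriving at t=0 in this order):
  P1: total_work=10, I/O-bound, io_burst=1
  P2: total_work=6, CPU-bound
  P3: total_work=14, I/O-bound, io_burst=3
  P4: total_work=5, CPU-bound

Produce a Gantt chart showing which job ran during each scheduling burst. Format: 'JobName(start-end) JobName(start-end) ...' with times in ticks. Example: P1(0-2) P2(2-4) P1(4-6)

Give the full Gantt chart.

t=0-1: P1@Q0 runs 1, rem=9, I/O yield, promote→Q0. Q0=[P2,P3,P4,P1] Q1=[] Q2=[]
t=1-3: P2@Q0 runs 2, rem=4, quantum used, demote→Q1. Q0=[P3,P4,P1] Q1=[P2] Q2=[]
t=3-5: P3@Q0 runs 2, rem=12, quantum used, demote→Q1. Q0=[P4,P1] Q1=[P2,P3] Q2=[]
t=5-7: P4@Q0 runs 2, rem=3, quantum used, demote→Q1. Q0=[P1] Q1=[P2,P3,P4] Q2=[]
t=7-8: P1@Q0 runs 1, rem=8, I/O yield, promote→Q0. Q0=[P1] Q1=[P2,P3,P4] Q2=[]
t=8-9: P1@Q0 runs 1, rem=7, I/O yield, promote→Q0. Q0=[P1] Q1=[P2,P3,P4] Q2=[]
t=9-10: P1@Q0 runs 1, rem=6, I/O yield, promote→Q0. Q0=[P1] Q1=[P2,P3,P4] Q2=[]
t=10-11: P1@Q0 runs 1, rem=5, I/O yield, promote→Q0. Q0=[P1] Q1=[P2,P3,P4] Q2=[]
t=11-12: P1@Q0 runs 1, rem=4, I/O yield, promote→Q0. Q0=[P1] Q1=[P2,P3,P4] Q2=[]
t=12-13: P1@Q0 runs 1, rem=3, I/O yield, promote→Q0. Q0=[P1] Q1=[P2,P3,P4] Q2=[]
t=13-14: P1@Q0 runs 1, rem=2, I/O yield, promote→Q0. Q0=[P1] Q1=[P2,P3,P4] Q2=[]
t=14-15: P1@Q0 runs 1, rem=1, I/O yield, promote→Q0. Q0=[P1] Q1=[P2,P3,P4] Q2=[]
t=15-16: P1@Q0 runs 1, rem=0, completes. Q0=[] Q1=[P2,P3,P4] Q2=[]
t=16-20: P2@Q1 runs 4, rem=0, completes. Q0=[] Q1=[P3,P4] Q2=[]
t=20-23: P3@Q1 runs 3, rem=9, I/O yield, promote→Q0. Q0=[P3] Q1=[P4] Q2=[]
t=23-25: P3@Q0 runs 2, rem=7, quantum used, demote→Q1. Q0=[] Q1=[P4,P3] Q2=[]
t=25-28: P4@Q1 runs 3, rem=0, completes. Q0=[] Q1=[P3] Q2=[]
t=28-31: P3@Q1 runs 3, rem=4, I/O yield, promote→Q0. Q0=[P3] Q1=[] Q2=[]
t=31-33: P3@Q0 runs 2, rem=2, quantum used, demote→Q1. Q0=[] Q1=[P3] Q2=[]
t=33-35: P3@Q1 runs 2, rem=0, completes. Q0=[] Q1=[] Q2=[]

Answer: P1(0-1) P2(1-3) P3(3-5) P4(5-7) P1(7-8) P1(8-9) P1(9-10) P1(10-11) P1(11-12) P1(12-13) P1(13-14) P1(14-15) P1(15-16) P2(16-20) P3(20-23) P3(23-25) P4(25-28) P3(28-31) P3(31-33) P3(33-35)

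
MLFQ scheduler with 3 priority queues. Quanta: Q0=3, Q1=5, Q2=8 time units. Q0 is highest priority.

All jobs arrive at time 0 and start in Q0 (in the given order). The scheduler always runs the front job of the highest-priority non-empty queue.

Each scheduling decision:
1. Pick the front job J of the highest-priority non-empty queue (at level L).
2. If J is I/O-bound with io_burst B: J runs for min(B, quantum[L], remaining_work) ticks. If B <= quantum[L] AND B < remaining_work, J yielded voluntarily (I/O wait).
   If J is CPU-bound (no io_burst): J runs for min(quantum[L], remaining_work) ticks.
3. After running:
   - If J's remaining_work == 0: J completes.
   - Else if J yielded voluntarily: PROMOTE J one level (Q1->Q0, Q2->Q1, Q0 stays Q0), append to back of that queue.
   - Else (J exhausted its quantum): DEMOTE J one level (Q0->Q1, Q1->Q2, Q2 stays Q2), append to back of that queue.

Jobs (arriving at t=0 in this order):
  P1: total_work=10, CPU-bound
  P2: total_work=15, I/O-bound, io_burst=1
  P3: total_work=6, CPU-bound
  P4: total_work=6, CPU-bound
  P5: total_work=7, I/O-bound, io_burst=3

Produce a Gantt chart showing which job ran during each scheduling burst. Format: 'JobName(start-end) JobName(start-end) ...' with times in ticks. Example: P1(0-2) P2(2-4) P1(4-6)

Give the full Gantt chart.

t=0-3: P1@Q0 runs 3, rem=7, quantum used, demote→Q1. Q0=[P2,P3,P4,P5] Q1=[P1] Q2=[]
t=3-4: P2@Q0 runs 1, rem=14, I/O yield, promote→Q0. Q0=[P3,P4,P5,P2] Q1=[P1] Q2=[]
t=4-7: P3@Q0 runs 3, rem=3, quantum used, demote→Q1. Q0=[P4,P5,P2] Q1=[P1,P3] Q2=[]
t=7-10: P4@Q0 runs 3, rem=3, quantum used, demote→Q1. Q0=[P5,P2] Q1=[P1,P3,P4] Q2=[]
t=10-13: P5@Q0 runs 3, rem=4, I/O yield, promote→Q0. Q0=[P2,P5] Q1=[P1,P3,P4] Q2=[]
t=13-14: P2@Q0 runs 1, rem=13, I/O yield, promote→Q0. Q0=[P5,P2] Q1=[P1,P3,P4] Q2=[]
t=14-17: P5@Q0 runs 3, rem=1, I/O yield, promote→Q0. Q0=[P2,P5] Q1=[P1,P3,P4] Q2=[]
t=17-18: P2@Q0 runs 1, rem=12, I/O yield, promote→Q0. Q0=[P5,P2] Q1=[P1,P3,P4] Q2=[]
t=18-19: P5@Q0 runs 1, rem=0, completes. Q0=[P2] Q1=[P1,P3,P4] Q2=[]
t=19-20: P2@Q0 runs 1, rem=11, I/O yield, promote→Q0. Q0=[P2] Q1=[P1,P3,P4] Q2=[]
t=20-21: P2@Q0 runs 1, rem=10, I/O yield, promote→Q0. Q0=[P2] Q1=[P1,P3,P4] Q2=[]
t=21-22: P2@Q0 runs 1, rem=9, I/O yield, promote→Q0. Q0=[P2] Q1=[P1,P3,P4] Q2=[]
t=22-23: P2@Q0 runs 1, rem=8, I/O yield, promote→Q0. Q0=[P2] Q1=[P1,P3,P4] Q2=[]
t=23-24: P2@Q0 runs 1, rem=7, I/O yield, promote→Q0. Q0=[P2] Q1=[P1,P3,P4] Q2=[]
t=24-25: P2@Q0 runs 1, rem=6, I/O yield, promote→Q0. Q0=[P2] Q1=[P1,P3,P4] Q2=[]
t=25-26: P2@Q0 runs 1, rem=5, I/O yield, promote→Q0. Q0=[P2] Q1=[P1,P3,P4] Q2=[]
t=26-27: P2@Q0 runs 1, rem=4, I/O yield, promote→Q0. Q0=[P2] Q1=[P1,P3,P4] Q2=[]
t=27-28: P2@Q0 runs 1, rem=3, I/O yield, promote→Q0. Q0=[P2] Q1=[P1,P3,P4] Q2=[]
t=28-29: P2@Q0 runs 1, rem=2, I/O yield, promote→Q0. Q0=[P2] Q1=[P1,P3,P4] Q2=[]
t=29-30: P2@Q0 runs 1, rem=1, I/O yield, promote→Q0. Q0=[P2] Q1=[P1,P3,P4] Q2=[]
t=30-31: P2@Q0 runs 1, rem=0, completes. Q0=[] Q1=[P1,P3,P4] Q2=[]
t=31-36: P1@Q1 runs 5, rem=2, quantum used, demote→Q2. Q0=[] Q1=[P3,P4] Q2=[P1]
t=36-39: P3@Q1 runs 3, rem=0, completes. Q0=[] Q1=[P4] Q2=[P1]
t=39-42: P4@Q1 runs 3, rem=0, completes. Q0=[] Q1=[] Q2=[P1]
t=42-44: P1@Q2 runs 2, rem=0, completes. Q0=[] Q1=[] Q2=[]

Answer: P1(0-3) P2(3-4) P3(4-7) P4(7-10) P5(10-13) P2(13-14) P5(14-17) P2(17-18) P5(18-19) P2(19-20) P2(20-21) P2(21-22) P2(22-23) P2(23-24) P2(24-25) P2(25-26) P2(26-27) P2(27-28) P2(28-29) P2(29-30) P2(30-31) P1(31-36) P3(36-39) P4(39-42) P1(42-44)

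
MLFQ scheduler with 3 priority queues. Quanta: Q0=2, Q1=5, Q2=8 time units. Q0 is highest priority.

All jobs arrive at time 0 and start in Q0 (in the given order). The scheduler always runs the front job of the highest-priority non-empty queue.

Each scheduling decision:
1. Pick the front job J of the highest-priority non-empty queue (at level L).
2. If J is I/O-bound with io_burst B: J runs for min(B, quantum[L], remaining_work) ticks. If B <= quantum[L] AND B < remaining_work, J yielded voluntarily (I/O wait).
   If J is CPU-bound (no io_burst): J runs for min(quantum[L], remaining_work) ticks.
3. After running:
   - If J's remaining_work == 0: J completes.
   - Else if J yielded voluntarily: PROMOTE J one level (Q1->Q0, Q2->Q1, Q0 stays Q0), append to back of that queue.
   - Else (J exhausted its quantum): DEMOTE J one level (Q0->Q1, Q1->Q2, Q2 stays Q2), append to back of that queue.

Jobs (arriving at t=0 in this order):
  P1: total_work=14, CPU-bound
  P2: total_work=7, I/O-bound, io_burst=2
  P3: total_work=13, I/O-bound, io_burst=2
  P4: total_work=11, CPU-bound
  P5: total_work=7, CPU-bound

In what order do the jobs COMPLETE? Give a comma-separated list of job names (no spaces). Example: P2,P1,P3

t=0-2: P1@Q0 runs 2, rem=12, quantum used, demote→Q1. Q0=[P2,P3,P4,P5] Q1=[P1] Q2=[]
t=2-4: P2@Q0 runs 2, rem=5, I/O yield, promote→Q0. Q0=[P3,P4,P5,P2] Q1=[P1] Q2=[]
t=4-6: P3@Q0 runs 2, rem=11, I/O yield, promote→Q0. Q0=[P4,P5,P2,P3] Q1=[P1] Q2=[]
t=6-8: P4@Q0 runs 2, rem=9, quantum used, demote→Q1. Q0=[P5,P2,P3] Q1=[P1,P4] Q2=[]
t=8-10: P5@Q0 runs 2, rem=5, quantum used, demote→Q1. Q0=[P2,P3] Q1=[P1,P4,P5] Q2=[]
t=10-12: P2@Q0 runs 2, rem=3, I/O yield, promote→Q0. Q0=[P3,P2] Q1=[P1,P4,P5] Q2=[]
t=12-14: P3@Q0 runs 2, rem=9, I/O yield, promote→Q0. Q0=[P2,P3] Q1=[P1,P4,P5] Q2=[]
t=14-16: P2@Q0 runs 2, rem=1, I/O yield, promote→Q0. Q0=[P3,P2] Q1=[P1,P4,P5] Q2=[]
t=16-18: P3@Q0 runs 2, rem=7, I/O yield, promote→Q0. Q0=[P2,P3] Q1=[P1,P4,P5] Q2=[]
t=18-19: P2@Q0 runs 1, rem=0, completes. Q0=[P3] Q1=[P1,P4,P5] Q2=[]
t=19-21: P3@Q0 runs 2, rem=5, I/O yield, promote→Q0. Q0=[P3] Q1=[P1,P4,P5] Q2=[]
t=21-23: P3@Q0 runs 2, rem=3, I/O yield, promote→Q0. Q0=[P3] Q1=[P1,P4,P5] Q2=[]
t=23-25: P3@Q0 runs 2, rem=1, I/O yield, promote→Q0. Q0=[P3] Q1=[P1,P4,P5] Q2=[]
t=25-26: P3@Q0 runs 1, rem=0, completes. Q0=[] Q1=[P1,P4,P5] Q2=[]
t=26-31: P1@Q1 runs 5, rem=7, quantum used, demote→Q2. Q0=[] Q1=[P4,P5] Q2=[P1]
t=31-36: P4@Q1 runs 5, rem=4, quantum used, demote→Q2. Q0=[] Q1=[P5] Q2=[P1,P4]
t=36-41: P5@Q1 runs 5, rem=0, completes. Q0=[] Q1=[] Q2=[P1,P4]
t=41-48: P1@Q2 runs 7, rem=0, completes. Q0=[] Q1=[] Q2=[P4]
t=48-52: P4@Q2 runs 4, rem=0, completes. Q0=[] Q1=[] Q2=[]

Answer: P2,P3,P5,P1,P4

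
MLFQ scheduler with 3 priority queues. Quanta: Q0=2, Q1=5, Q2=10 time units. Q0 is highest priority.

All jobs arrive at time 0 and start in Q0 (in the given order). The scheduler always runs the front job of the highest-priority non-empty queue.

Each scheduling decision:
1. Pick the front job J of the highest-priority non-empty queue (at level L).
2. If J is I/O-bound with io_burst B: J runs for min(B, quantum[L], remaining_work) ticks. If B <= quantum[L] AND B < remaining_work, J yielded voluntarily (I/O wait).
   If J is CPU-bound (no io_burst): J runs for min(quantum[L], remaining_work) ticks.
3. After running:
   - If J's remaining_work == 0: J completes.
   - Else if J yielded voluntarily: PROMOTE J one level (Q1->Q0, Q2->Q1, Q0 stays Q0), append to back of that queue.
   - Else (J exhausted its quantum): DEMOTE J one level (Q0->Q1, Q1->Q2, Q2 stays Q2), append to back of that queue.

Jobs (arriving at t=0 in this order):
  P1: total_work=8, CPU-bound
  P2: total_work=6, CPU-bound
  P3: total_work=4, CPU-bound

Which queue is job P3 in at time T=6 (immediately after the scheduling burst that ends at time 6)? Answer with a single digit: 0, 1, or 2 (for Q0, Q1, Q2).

Answer: 1

Derivation:
t=0-2: P1@Q0 runs 2, rem=6, quantum used, demote→Q1. Q0=[P2,P3] Q1=[P1] Q2=[]
t=2-4: P2@Q0 runs 2, rem=4, quantum used, demote→Q1. Q0=[P3] Q1=[P1,P2] Q2=[]
t=4-6: P3@Q0 runs 2, rem=2, quantum used, demote→Q1. Q0=[] Q1=[P1,P2,P3] Q2=[]
t=6-11: P1@Q1 runs 5, rem=1, quantum used, demote→Q2. Q0=[] Q1=[P2,P3] Q2=[P1]
t=11-15: P2@Q1 runs 4, rem=0, completes. Q0=[] Q1=[P3] Q2=[P1]
t=15-17: P3@Q1 runs 2, rem=0, completes. Q0=[] Q1=[] Q2=[P1]
t=17-18: P1@Q2 runs 1, rem=0, completes. Q0=[] Q1=[] Q2=[]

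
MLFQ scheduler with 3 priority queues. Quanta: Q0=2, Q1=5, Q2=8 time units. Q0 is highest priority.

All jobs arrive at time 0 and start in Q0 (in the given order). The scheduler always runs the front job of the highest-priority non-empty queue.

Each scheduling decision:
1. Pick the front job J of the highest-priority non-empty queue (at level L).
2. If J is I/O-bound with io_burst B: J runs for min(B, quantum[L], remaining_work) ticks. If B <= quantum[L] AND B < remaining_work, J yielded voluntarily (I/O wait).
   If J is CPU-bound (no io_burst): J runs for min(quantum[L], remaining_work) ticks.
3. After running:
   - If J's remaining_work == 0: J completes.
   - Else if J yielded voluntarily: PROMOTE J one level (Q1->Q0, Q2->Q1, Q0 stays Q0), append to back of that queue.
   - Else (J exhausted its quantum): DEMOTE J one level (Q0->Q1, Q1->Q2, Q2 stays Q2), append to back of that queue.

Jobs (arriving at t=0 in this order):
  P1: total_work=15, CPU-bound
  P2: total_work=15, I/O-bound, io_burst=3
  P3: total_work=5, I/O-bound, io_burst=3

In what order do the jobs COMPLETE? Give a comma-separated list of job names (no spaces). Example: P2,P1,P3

t=0-2: P1@Q0 runs 2, rem=13, quantum used, demote→Q1. Q0=[P2,P3] Q1=[P1] Q2=[]
t=2-4: P2@Q0 runs 2, rem=13, quantum used, demote→Q1. Q0=[P3] Q1=[P1,P2] Q2=[]
t=4-6: P3@Q0 runs 2, rem=3, quantum used, demote→Q1. Q0=[] Q1=[P1,P2,P3] Q2=[]
t=6-11: P1@Q1 runs 5, rem=8, quantum used, demote→Q2. Q0=[] Q1=[P2,P3] Q2=[P1]
t=11-14: P2@Q1 runs 3, rem=10, I/O yield, promote→Q0. Q0=[P2] Q1=[P3] Q2=[P1]
t=14-16: P2@Q0 runs 2, rem=8, quantum used, demote→Q1. Q0=[] Q1=[P3,P2] Q2=[P1]
t=16-19: P3@Q1 runs 3, rem=0, completes. Q0=[] Q1=[P2] Q2=[P1]
t=19-22: P2@Q1 runs 3, rem=5, I/O yield, promote→Q0. Q0=[P2] Q1=[] Q2=[P1]
t=22-24: P2@Q0 runs 2, rem=3, quantum used, demote→Q1. Q0=[] Q1=[P2] Q2=[P1]
t=24-27: P2@Q1 runs 3, rem=0, completes. Q0=[] Q1=[] Q2=[P1]
t=27-35: P1@Q2 runs 8, rem=0, completes. Q0=[] Q1=[] Q2=[]

Answer: P3,P2,P1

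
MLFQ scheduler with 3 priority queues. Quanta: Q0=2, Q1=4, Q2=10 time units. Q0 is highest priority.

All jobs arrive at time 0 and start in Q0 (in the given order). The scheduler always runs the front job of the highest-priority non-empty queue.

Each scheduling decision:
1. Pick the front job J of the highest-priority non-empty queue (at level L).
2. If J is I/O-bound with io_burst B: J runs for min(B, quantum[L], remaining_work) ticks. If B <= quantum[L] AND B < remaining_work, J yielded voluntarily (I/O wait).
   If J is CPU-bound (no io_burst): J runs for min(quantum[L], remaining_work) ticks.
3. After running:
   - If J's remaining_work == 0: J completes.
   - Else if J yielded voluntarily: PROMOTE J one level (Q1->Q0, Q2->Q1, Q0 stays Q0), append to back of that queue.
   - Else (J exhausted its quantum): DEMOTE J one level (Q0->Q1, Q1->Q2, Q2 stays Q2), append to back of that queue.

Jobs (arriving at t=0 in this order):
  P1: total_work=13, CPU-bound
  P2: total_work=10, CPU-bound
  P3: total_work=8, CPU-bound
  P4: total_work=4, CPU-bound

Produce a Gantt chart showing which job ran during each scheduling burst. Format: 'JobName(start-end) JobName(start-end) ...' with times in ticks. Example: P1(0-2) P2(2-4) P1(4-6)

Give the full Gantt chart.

Answer: P1(0-2) P2(2-4) P3(4-6) P4(6-8) P1(8-12) P2(12-16) P3(16-20) P4(20-22) P1(22-29) P2(29-33) P3(33-35)

Derivation:
t=0-2: P1@Q0 runs 2, rem=11, quantum used, demote→Q1. Q0=[P2,P3,P4] Q1=[P1] Q2=[]
t=2-4: P2@Q0 runs 2, rem=8, quantum used, demote→Q1. Q0=[P3,P4] Q1=[P1,P2] Q2=[]
t=4-6: P3@Q0 runs 2, rem=6, quantum used, demote→Q1. Q0=[P4] Q1=[P1,P2,P3] Q2=[]
t=6-8: P4@Q0 runs 2, rem=2, quantum used, demote→Q1. Q0=[] Q1=[P1,P2,P3,P4] Q2=[]
t=8-12: P1@Q1 runs 4, rem=7, quantum used, demote→Q2. Q0=[] Q1=[P2,P3,P4] Q2=[P1]
t=12-16: P2@Q1 runs 4, rem=4, quantum used, demote→Q2. Q0=[] Q1=[P3,P4] Q2=[P1,P2]
t=16-20: P3@Q1 runs 4, rem=2, quantum used, demote→Q2. Q0=[] Q1=[P4] Q2=[P1,P2,P3]
t=20-22: P4@Q1 runs 2, rem=0, completes. Q0=[] Q1=[] Q2=[P1,P2,P3]
t=22-29: P1@Q2 runs 7, rem=0, completes. Q0=[] Q1=[] Q2=[P2,P3]
t=29-33: P2@Q2 runs 4, rem=0, completes. Q0=[] Q1=[] Q2=[P3]
t=33-35: P3@Q2 runs 2, rem=0, completes. Q0=[] Q1=[] Q2=[]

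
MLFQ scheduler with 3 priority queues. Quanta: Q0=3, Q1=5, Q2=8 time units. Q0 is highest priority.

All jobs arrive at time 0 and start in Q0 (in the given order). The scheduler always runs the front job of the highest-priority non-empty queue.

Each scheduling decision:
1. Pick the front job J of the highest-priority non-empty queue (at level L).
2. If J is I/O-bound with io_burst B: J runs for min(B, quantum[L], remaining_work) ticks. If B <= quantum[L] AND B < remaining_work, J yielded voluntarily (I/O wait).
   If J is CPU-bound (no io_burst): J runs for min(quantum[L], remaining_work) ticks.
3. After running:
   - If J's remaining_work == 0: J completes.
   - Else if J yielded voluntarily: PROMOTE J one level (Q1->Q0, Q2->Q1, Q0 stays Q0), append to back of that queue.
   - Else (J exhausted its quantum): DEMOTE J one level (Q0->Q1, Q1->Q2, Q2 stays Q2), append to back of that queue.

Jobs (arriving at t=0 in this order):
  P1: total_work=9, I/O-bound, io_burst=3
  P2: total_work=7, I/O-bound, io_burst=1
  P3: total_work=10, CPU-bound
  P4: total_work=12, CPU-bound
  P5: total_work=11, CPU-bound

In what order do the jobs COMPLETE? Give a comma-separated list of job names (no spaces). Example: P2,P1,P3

Answer: P1,P2,P3,P4,P5

Derivation:
t=0-3: P1@Q0 runs 3, rem=6, I/O yield, promote→Q0. Q0=[P2,P3,P4,P5,P1] Q1=[] Q2=[]
t=3-4: P2@Q0 runs 1, rem=6, I/O yield, promote→Q0. Q0=[P3,P4,P5,P1,P2] Q1=[] Q2=[]
t=4-7: P3@Q0 runs 3, rem=7, quantum used, demote→Q1. Q0=[P4,P5,P1,P2] Q1=[P3] Q2=[]
t=7-10: P4@Q0 runs 3, rem=9, quantum used, demote→Q1. Q0=[P5,P1,P2] Q1=[P3,P4] Q2=[]
t=10-13: P5@Q0 runs 3, rem=8, quantum used, demote→Q1. Q0=[P1,P2] Q1=[P3,P4,P5] Q2=[]
t=13-16: P1@Q0 runs 3, rem=3, I/O yield, promote→Q0. Q0=[P2,P1] Q1=[P3,P4,P5] Q2=[]
t=16-17: P2@Q0 runs 1, rem=5, I/O yield, promote→Q0. Q0=[P1,P2] Q1=[P3,P4,P5] Q2=[]
t=17-20: P1@Q0 runs 3, rem=0, completes. Q0=[P2] Q1=[P3,P4,P5] Q2=[]
t=20-21: P2@Q0 runs 1, rem=4, I/O yield, promote→Q0. Q0=[P2] Q1=[P3,P4,P5] Q2=[]
t=21-22: P2@Q0 runs 1, rem=3, I/O yield, promote→Q0. Q0=[P2] Q1=[P3,P4,P5] Q2=[]
t=22-23: P2@Q0 runs 1, rem=2, I/O yield, promote→Q0. Q0=[P2] Q1=[P3,P4,P5] Q2=[]
t=23-24: P2@Q0 runs 1, rem=1, I/O yield, promote→Q0. Q0=[P2] Q1=[P3,P4,P5] Q2=[]
t=24-25: P2@Q0 runs 1, rem=0, completes. Q0=[] Q1=[P3,P4,P5] Q2=[]
t=25-30: P3@Q1 runs 5, rem=2, quantum used, demote→Q2. Q0=[] Q1=[P4,P5] Q2=[P3]
t=30-35: P4@Q1 runs 5, rem=4, quantum used, demote→Q2. Q0=[] Q1=[P5] Q2=[P3,P4]
t=35-40: P5@Q1 runs 5, rem=3, quantum used, demote→Q2. Q0=[] Q1=[] Q2=[P3,P4,P5]
t=40-42: P3@Q2 runs 2, rem=0, completes. Q0=[] Q1=[] Q2=[P4,P5]
t=42-46: P4@Q2 runs 4, rem=0, completes. Q0=[] Q1=[] Q2=[P5]
t=46-49: P5@Q2 runs 3, rem=0, completes. Q0=[] Q1=[] Q2=[]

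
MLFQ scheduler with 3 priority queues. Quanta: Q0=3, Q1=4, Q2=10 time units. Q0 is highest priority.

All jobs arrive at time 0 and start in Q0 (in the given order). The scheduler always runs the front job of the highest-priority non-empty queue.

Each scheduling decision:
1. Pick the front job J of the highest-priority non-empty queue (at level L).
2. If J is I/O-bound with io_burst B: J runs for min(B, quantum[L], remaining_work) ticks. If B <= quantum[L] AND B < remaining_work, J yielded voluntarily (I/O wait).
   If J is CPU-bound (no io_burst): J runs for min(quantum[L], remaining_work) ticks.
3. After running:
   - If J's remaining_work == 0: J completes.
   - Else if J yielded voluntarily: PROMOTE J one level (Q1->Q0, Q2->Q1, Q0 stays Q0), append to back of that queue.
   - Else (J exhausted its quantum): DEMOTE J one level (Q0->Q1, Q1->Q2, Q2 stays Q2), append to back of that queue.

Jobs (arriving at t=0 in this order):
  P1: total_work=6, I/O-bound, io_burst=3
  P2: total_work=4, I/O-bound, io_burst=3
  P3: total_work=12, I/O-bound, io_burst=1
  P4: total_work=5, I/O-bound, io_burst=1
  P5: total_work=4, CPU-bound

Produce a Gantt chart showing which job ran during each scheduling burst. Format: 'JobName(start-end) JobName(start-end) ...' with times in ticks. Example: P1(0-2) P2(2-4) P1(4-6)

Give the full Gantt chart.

Answer: P1(0-3) P2(3-6) P3(6-7) P4(7-8) P5(8-11) P1(11-14) P2(14-15) P3(15-16) P4(16-17) P3(17-18) P4(18-19) P3(19-20) P4(20-21) P3(21-22) P4(22-23) P3(23-24) P3(24-25) P3(25-26) P3(26-27) P3(27-28) P3(28-29) P3(29-30) P5(30-31)

Derivation:
t=0-3: P1@Q0 runs 3, rem=3, I/O yield, promote→Q0. Q0=[P2,P3,P4,P5,P1] Q1=[] Q2=[]
t=3-6: P2@Q0 runs 3, rem=1, I/O yield, promote→Q0. Q0=[P3,P4,P5,P1,P2] Q1=[] Q2=[]
t=6-7: P3@Q0 runs 1, rem=11, I/O yield, promote→Q0. Q0=[P4,P5,P1,P2,P3] Q1=[] Q2=[]
t=7-8: P4@Q0 runs 1, rem=4, I/O yield, promote→Q0. Q0=[P5,P1,P2,P3,P4] Q1=[] Q2=[]
t=8-11: P5@Q0 runs 3, rem=1, quantum used, demote→Q1. Q0=[P1,P2,P3,P4] Q1=[P5] Q2=[]
t=11-14: P1@Q0 runs 3, rem=0, completes. Q0=[P2,P3,P4] Q1=[P5] Q2=[]
t=14-15: P2@Q0 runs 1, rem=0, completes. Q0=[P3,P4] Q1=[P5] Q2=[]
t=15-16: P3@Q0 runs 1, rem=10, I/O yield, promote→Q0. Q0=[P4,P3] Q1=[P5] Q2=[]
t=16-17: P4@Q0 runs 1, rem=3, I/O yield, promote→Q0. Q0=[P3,P4] Q1=[P5] Q2=[]
t=17-18: P3@Q0 runs 1, rem=9, I/O yield, promote→Q0. Q0=[P4,P3] Q1=[P5] Q2=[]
t=18-19: P4@Q0 runs 1, rem=2, I/O yield, promote→Q0. Q0=[P3,P4] Q1=[P5] Q2=[]
t=19-20: P3@Q0 runs 1, rem=8, I/O yield, promote→Q0. Q0=[P4,P3] Q1=[P5] Q2=[]
t=20-21: P4@Q0 runs 1, rem=1, I/O yield, promote→Q0. Q0=[P3,P4] Q1=[P5] Q2=[]
t=21-22: P3@Q0 runs 1, rem=7, I/O yield, promote→Q0. Q0=[P4,P3] Q1=[P5] Q2=[]
t=22-23: P4@Q0 runs 1, rem=0, completes. Q0=[P3] Q1=[P5] Q2=[]
t=23-24: P3@Q0 runs 1, rem=6, I/O yield, promote→Q0. Q0=[P3] Q1=[P5] Q2=[]
t=24-25: P3@Q0 runs 1, rem=5, I/O yield, promote→Q0. Q0=[P3] Q1=[P5] Q2=[]
t=25-26: P3@Q0 runs 1, rem=4, I/O yield, promote→Q0. Q0=[P3] Q1=[P5] Q2=[]
t=26-27: P3@Q0 runs 1, rem=3, I/O yield, promote→Q0. Q0=[P3] Q1=[P5] Q2=[]
t=27-28: P3@Q0 runs 1, rem=2, I/O yield, promote→Q0. Q0=[P3] Q1=[P5] Q2=[]
t=28-29: P3@Q0 runs 1, rem=1, I/O yield, promote→Q0. Q0=[P3] Q1=[P5] Q2=[]
t=29-30: P3@Q0 runs 1, rem=0, completes. Q0=[] Q1=[P5] Q2=[]
t=30-31: P5@Q1 runs 1, rem=0, completes. Q0=[] Q1=[] Q2=[]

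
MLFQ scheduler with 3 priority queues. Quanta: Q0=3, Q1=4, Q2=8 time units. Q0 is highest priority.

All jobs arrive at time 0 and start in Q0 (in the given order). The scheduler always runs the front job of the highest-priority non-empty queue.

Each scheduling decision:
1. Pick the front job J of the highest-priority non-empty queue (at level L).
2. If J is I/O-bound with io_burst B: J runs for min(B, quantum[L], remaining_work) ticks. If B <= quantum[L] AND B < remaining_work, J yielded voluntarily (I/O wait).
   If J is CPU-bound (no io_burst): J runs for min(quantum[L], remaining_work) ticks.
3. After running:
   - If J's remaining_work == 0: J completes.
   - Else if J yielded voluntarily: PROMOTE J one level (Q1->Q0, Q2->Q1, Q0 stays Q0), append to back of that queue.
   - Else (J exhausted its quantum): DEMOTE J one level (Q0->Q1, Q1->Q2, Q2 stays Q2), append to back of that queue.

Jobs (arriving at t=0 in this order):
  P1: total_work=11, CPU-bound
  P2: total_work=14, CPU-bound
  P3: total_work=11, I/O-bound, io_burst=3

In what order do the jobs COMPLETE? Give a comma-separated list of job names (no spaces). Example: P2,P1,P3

Answer: P3,P1,P2

Derivation:
t=0-3: P1@Q0 runs 3, rem=8, quantum used, demote→Q1. Q0=[P2,P3] Q1=[P1] Q2=[]
t=3-6: P2@Q0 runs 3, rem=11, quantum used, demote→Q1. Q0=[P3] Q1=[P1,P2] Q2=[]
t=6-9: P3@Q0 runs 3, rem=8, I/O yield, promote→Q0. Q0=[P3] Q1=[P1,P2] Q2=[]
t=9-12: P3@Q0 runs 3, rem=5, I/O yield, promote→Q0. Q0=[P3] Q1=[P1,P2] Q2=[]
t=12-15: P3@Q0 runs 3, rem=2, I/O yield, promote→Q0. Q0=[P3] Q1=[P1,P2] Q2=[]
t=15-17: P3@Q0 runs 2, rem=0, completes. Q0=[] Q1=[P1,P2] Q2=[]
t=17-21: P1@Q1 runs 4, rem=4, quantum used, demote→Q2. Q0=[] Q1=[P2] Q2=[P1]
t=21-25: P2@Q1 runs 4, rem=7, quantum used, demote→Q2. Q0=[] Q1=[] Q2=[P1,P2]
t=25-29: P1@Q2 runs 4, rem=0, completes. Q0=[] Q1=[] Q2=[P2]
t=29-36: P2@Q2 runs 7, rem=0, completes. Q0=[] Q1=[] Q2=[]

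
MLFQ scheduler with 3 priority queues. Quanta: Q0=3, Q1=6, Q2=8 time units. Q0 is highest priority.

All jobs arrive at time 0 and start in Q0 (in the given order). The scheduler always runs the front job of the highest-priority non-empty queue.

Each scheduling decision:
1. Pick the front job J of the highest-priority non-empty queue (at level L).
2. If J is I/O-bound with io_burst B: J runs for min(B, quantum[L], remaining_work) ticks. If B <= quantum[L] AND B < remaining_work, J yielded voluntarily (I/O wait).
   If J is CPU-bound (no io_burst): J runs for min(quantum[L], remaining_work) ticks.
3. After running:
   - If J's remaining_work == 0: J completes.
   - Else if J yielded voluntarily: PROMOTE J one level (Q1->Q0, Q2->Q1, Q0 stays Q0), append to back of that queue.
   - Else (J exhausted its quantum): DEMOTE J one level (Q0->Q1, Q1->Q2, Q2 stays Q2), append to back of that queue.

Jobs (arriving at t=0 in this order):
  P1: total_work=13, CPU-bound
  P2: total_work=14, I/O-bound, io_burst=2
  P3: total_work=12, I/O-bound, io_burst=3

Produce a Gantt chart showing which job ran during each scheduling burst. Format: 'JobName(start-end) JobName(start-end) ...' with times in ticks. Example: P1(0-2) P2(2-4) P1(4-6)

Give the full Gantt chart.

Answer: P1(0-3) P2(3-5) P3(5-8) P2(8-10) P3(10-13) P2(13-15) P3(15-18) P2(18-20) P3(20-23) P2(23-25) P2(25-27) P2(27-29) P1(29-35) P1(35-39)

Derivation:
t=0-3: P1@Q0 runs 3, rem=10, quantum used, demote→Q1. Q0=[P2,P3] Q1=[P1] Q2=[]
t=3-5: P2@Q0 runs 2, rem=12, I/O yield, promote→Q0. Q0=[P3,P2] Q1=[P1] Q2=[]
t=5-8: P3@Q0 runs 3, rem=9, I/O yield, promote→Q0. Q0=[P2,P3] Q1=[P1] Q2=[]
t=8-10: P2@Q0 runs 2, rem=10, I/O yield, promote→Q0. Q0=[P3,P2] Q1=[P1] Q2=[]
t=10-13: P3@Q0 runs 3, rem=6, I/O yield, promote→Q0. Q0=[P2,P3] Q1=[P1] Q2=[]
t=13-15: P2@Q0 runs 2, rem=8, I/O yield, promote→Q0. Q0=[P3,P2] Q1=[P1] Q2=[]
t=15-18: P3@Q0 runs 3, rem=3, I/O yield, promote→Q0. Q0=[P2,P3] Q1=[P1] Q2=[]
t=18-20: P2@Q0 runs 2, rem=6, I/O yield, promote→Q0. Q0=[P3,P2] Q1=[P1] Q2=[]
t=20-23: P3@Q0 runs 3, rem=0, completes. Q0=[P2] Q1=[P1] Q2=[]
t=23-25: P2@Q0 runs 2, rem=4, I/O yield, promote→Q0. Q0=[P2] Q1=[P1] Q2=[]
t=25-27: P2@Q0 runs 2, rem=2, I/O yield, promote→Q0. Q0=[P2] Q1=[P1] Q2=[]
t=27-29: P2@Q0 runs 2, rem=0, completes. Q0=[] Q1=[P1] Q2=[]
t=29-35: P1@Q1 runs 6, rem=4, quantum used, demote→Q2. Q0=[] Q1=[] Q2=[P1]
t=35-39: P1@Q2 runs 4, rem=0, completes. Q0=[] Q1=[] Q2=[]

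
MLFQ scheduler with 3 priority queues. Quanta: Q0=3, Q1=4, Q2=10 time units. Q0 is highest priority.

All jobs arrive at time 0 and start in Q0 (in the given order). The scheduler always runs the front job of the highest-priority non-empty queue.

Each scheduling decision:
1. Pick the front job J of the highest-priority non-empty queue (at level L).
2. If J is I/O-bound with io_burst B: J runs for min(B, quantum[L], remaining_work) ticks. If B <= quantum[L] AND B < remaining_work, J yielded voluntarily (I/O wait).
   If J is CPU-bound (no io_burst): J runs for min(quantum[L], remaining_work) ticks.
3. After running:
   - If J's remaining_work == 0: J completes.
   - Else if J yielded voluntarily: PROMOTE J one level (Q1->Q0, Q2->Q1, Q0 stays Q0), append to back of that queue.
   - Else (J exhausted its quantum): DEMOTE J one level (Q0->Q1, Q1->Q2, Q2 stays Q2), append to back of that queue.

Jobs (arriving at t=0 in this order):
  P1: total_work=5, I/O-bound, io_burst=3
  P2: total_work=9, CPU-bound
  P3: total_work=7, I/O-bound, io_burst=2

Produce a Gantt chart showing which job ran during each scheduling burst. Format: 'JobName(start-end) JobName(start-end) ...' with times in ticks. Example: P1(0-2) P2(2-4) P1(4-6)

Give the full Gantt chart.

t=0-3: P1@Q0 runs 3, rem=2, I/O yield, promote→Q0. Q0=[P2,P3,P1] Q1=[] Q2=[]
t=3-6: P2@Q0 runs 3, rem=6, quantum used, demote→Q1. Q0=[P3,P1] Q1=[P2] Q2=[]
t=6-8: P3@Q0 runs 2, rem=5, I/O yield, promote→Q0. Q0=[P1,P3] Q1=[P2] Q2=[]
t=8-10: P1@Q0 runs 2, rem=0, completes. Q0=[P3] Q1=[P2] Q2=[]
t=10-12: P3@Q0 runs 2, rem=3, I/O yield, promote→Q0. Q0=[P3] Q1=[P2] Q2=[]
t=12-14: P3@Q0 runs 2, rem=1, I/O yield, promote→Q0. Q0=[P3] Q1=[P2] Q2=[]
t=14-15: P3@Q0 runs 1, rem=0, completes. Q0=[] Q1=[P2] Q2=[]
t=15-19: P2@Q1 runs 4, rem=2, quantum used, demote→Q2. Q0=[] Q1=[] Q2=[P2]
t=19-21: P2@Q2 runs 2, rem=0, completes. Q0=[] Q1=[] Q2=[]

Answer: P1(0-3) P2(3-6) P3(6-8) P1(8-10) P3(10-12) P3(12-14) P3(14-15) P2(15-19) P2(19-21)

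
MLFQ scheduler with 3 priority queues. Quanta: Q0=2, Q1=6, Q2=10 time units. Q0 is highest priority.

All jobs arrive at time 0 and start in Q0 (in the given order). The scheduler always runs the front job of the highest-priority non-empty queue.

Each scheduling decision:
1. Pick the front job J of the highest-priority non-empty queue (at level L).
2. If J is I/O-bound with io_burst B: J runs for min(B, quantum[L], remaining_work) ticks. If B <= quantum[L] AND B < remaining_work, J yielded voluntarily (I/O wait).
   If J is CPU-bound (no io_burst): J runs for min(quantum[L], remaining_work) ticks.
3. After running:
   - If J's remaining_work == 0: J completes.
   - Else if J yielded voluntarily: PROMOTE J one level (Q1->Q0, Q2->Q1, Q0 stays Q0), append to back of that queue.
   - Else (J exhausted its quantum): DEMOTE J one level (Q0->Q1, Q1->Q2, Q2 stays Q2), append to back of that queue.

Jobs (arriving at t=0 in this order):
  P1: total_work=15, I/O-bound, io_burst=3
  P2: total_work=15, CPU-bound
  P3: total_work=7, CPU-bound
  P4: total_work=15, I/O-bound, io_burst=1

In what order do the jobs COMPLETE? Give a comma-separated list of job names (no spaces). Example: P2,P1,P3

t=0-2: P1@Q0 runs 2, rem=13, quantum used, demote→Q1. Q0=[P2,P3,P4] Q1=[P1] Q2=[]
t=2-4: P2@Q0 runs 2, rem=13, quantum used, demote→Q1. Q0=[P3,P4] Q1=[P1,P2] Q2=[]
t=4-6: P3@Q0 runs 2, rem=5, quantum used, demote→Q1. Q0=[P4] Q1=[P1,P2,P3] Q2=[]
t=6-7: P4@Q0 runs 1, rem=14, I/O yield, promote→Q0. Q0=[P4] Q1=[P1,P2,P3] Q2=[]
t=7-8: P4@Q0 runs 1, rem=13, I/O yield, promote→Q0. Q0=[P4] Q1=[P1,P2,P3] Q2=[]
t=8-9: P4@Q0 runs 1, rem=12, I/O yield, promote→Q0. Q0=[P4] Q1=[P1,P2,P3] Q2=[]
t=9-10: P4@Q0 runs 1, rem=11, I/O yield, promote→Q0. Q0=[P4] Q1=[P1,P2,P3] Q2=[]
t=10-11: P4@Q0 runs 1, rem=10, I/O yield, promote→Q0. Q0=[P4] Q1=[P1,P2,P3] Q2=[]
t=11-12: P4@Q0 runs 1, rem=9, I/O yield, promote→Q0. Q0=[P4] Q1=[P1,P2,P3] Q2=[]
t=12-13: P4@Q0 runs 1, rem=8, I/O yield, promote→Q0. Q0=[P4] Q1=[P1,P2,P3] Q2=[]
t=13-14: P4@Q0 runs 1, rem=7, I/O yield, promote→Q0. Q0=[P4] Q1=[P1,P2,P3] Q2=[]
t=14-15: P4@Q0 runs 1, rem=6, I/O yield, promote→Q0. Q0=[P4] Q1=[P1,P2,P3] Q2=[]
t=15-16: P4@Q0 runs 1, rem=5, I/O yield, promote→Q0. Q0=[P4] Q1=[P1,P2,P3] Q2=[]
t=16-17: P4@Q0 runs 1, rem=4, I/O yield, promote→Q0. Q0=[P4] Q1=[P1,P2,P3] Q2=[]
t=17-18: P4@Q0 runs 1, rem=3, I/O yield, promote→Q0. Q0=[P4] Q1=[P1,P2,P3] Q2=[]
t=18-19: P4@Q0 runs 1, rem=2, I/O yield, promote→Q0. Q0=[P4] Q1=[P1,P2,P3] Q2=[]
t=19-20: P4@Q0 runs 1, rem=1, I/O yield, promote→Q0. Q0=[P4] Q1=[P1,P2,P3] Q2=[]
t=20-21: P4@Q0 runs 1, rem=0, completes. Q0=[] Q1=[P1,P2,P3] Q2=[]
t=21-24: P1@Q1 runs 3, rem=10, I/O yield, promote→Q0. Q0=[P1] Q1=[P2,P3] Q2=[]
t=24-26: P1@Q0 runs 2, rem=8, quantum used, demote→Q1. Q0=[] Q1=[P2,P3,P1] Q2=[]
t=26-32: P2@Q1 runs 6, rem=7, quantum used, demote→Q2. Q0=[] Q1=[P3,P1] Q2=[P2]
t=32-37: P3@Q1 runs 5, rem=0, completes. Q0=[] Q1=[P1] Q2=[P2]
t=37-40: P1@Q1 runs 3, rem=5, I/O yield, promote→Q0. Q0=[P1] Q1=[] Q2=[P2]
t=40-42: P1@Q0 runs 2, rem=3, quantum used, demote→Q1. Q0=[] Q1=[P1] Q2=[P2]
t=42-45: P1@Q1 runs 3, rem=0, completes. Q0=[] Q1=[] Q2=[P2]
t=45-52: P2@Q2 runs 7, rem=0, completes. Q0=[] Q1=[] Q2=[]

Answer: P4,P3,P1,P2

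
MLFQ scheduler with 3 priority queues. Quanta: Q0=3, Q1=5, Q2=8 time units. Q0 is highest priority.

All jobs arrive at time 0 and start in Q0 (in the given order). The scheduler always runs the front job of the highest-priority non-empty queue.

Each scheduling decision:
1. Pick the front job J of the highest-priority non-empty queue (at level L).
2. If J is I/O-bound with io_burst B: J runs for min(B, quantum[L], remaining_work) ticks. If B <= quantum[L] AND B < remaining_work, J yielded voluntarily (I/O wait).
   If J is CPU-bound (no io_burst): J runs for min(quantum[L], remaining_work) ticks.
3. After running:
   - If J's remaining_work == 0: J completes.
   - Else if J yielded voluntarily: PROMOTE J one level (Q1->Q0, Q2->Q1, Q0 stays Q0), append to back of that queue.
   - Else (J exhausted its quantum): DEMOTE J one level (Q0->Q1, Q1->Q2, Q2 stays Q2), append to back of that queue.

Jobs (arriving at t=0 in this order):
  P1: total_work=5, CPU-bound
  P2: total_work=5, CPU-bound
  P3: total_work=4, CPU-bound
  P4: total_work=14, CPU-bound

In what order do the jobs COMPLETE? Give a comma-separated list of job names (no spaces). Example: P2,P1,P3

t=0-3: P1@Q0 runs 3, rem=2, quantum used, demote→Q1. Q0=[P2,P3,P4] Q1=[P1] Q2=[]
t=3-6: P2@Q0 runs 3, rem=2, quantum used, demote→Q1. Q0=[P3,P4] Q1=[P1,P2] Q2=[]
t=6-9: P3@Q0 runs 3, rem=1, quantum used, demote→Q1. Q0=[P4] Q1=[P1,P2,P3] Q2=[]
t=9-12: P4@Q0 runs 3, rem=11, quantum used, demote→Q1. Q0=[] Q1=[P1,P2,P3,P4] Q2=[]
t=12-14: P1@Q1 runs 2, rem=0, completes. Q0=[] Q1=[P2,P3,P4] Q2=[]
t=14-16: P2@Q1 runs 2, rem=0, completes. Q0=[] Q1=[P3,P4] Q2=[]
t=16-17: P3@Q1 runs 1, rem=0, completes. Q0=[] Q1=[P4] Q2=[]
t=17-22: P4@Q1 runs 5, rem=6, quantum used, demote→Q2. Q0=[] Q1=[] Q2=[P4]
t=22-28: P4@Q2 runs 6, rem=0, completes. Q0=[] Q1=[] Q2=[]

Answer: P1,P2,P3,P4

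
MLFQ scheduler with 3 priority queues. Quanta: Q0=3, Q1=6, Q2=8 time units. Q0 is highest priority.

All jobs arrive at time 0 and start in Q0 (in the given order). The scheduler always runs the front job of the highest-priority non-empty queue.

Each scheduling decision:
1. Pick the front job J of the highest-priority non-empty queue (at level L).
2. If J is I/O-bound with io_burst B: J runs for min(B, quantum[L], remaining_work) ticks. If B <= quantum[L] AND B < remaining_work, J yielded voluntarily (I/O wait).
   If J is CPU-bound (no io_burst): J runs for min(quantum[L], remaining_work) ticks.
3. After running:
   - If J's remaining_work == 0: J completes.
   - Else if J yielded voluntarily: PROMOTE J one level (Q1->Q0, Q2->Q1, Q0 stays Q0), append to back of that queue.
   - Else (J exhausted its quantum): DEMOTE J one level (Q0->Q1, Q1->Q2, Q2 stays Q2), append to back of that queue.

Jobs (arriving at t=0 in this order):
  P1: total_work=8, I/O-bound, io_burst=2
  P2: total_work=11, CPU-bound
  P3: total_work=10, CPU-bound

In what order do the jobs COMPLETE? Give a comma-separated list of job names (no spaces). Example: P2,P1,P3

t=0-2: P1@Q0 runs 2, rem=6, I/O yield, promote→Q0. Q0=[P2,P3,P1] Q1=[] Q2=[]
t=2-5: P2@Q0 runs 3, rem=8, quantum used, demote→Q1. Q0=[P3,P1] Q1=[P2] Q2=[]
t=5-8: P3@Q0 runs 3, rem=7, quantum used, demote→Q1. Q0=[P1] Q1=[P2,P3] Q2=[]
t=8-10: P1@Q0 runs 2, rem=4, I/O yield, promote→Q0. Q0=[P1] Q1=[P2,P3] Q2=[]
t=10-12: P1@Q0 runs 2, rem=2, I/O yield, promote→Q0. Q0=[P1] Q1=[P2,P3] Q2=[]
t=12-14: P1@Q0 runs 2, rem=0, completes. Q0=[] Q1=[P2,P3] Q2=[]
t=14-20: P2@Q1 runs 6, rem=2, quantum used, demote→Q2. Q0=[] Q1=[P3] Q2=[P2]
t=20-26: P3@Q1 runs 6, rem=1, quantum used, demote→Q2. Q0=[] Q1=[] Q2=[P2,P3]
t=26-28: P2@Q2 runs 2, rem=0, completes. Q0=[] Q1=[] Q2=[P3]
t=28-29: P3@Q2 runs 1, rem=0, completes. Q0=[] Q1=[] Q2=[]

Answer: P1,P2,P3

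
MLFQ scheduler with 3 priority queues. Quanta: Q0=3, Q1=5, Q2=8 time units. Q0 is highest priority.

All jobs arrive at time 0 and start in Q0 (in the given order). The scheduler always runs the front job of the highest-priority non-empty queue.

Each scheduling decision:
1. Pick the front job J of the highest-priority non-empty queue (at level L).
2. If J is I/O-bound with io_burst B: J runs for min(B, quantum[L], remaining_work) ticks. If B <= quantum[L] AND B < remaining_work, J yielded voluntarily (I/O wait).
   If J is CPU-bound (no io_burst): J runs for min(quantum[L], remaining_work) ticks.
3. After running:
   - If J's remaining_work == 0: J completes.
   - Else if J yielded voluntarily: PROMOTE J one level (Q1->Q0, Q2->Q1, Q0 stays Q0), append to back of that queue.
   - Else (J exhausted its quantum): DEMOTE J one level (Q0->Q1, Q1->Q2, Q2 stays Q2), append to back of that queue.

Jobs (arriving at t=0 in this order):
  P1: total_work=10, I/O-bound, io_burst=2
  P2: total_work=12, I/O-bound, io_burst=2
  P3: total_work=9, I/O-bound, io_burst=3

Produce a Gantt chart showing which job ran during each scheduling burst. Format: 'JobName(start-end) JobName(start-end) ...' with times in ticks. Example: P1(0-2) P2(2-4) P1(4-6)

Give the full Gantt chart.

t=0-2: P1@Q0 runs 2, rem=8, I/O yield, promote→Q0. Q0=[P2,P3,P1] Q1=[] Q2=[]
t=2-4: P2@Q0 runs 2, rem=10, I/O yield, promote→Q0. Q0=[P3,P1,P2] Q1=[] Q2=[]
t=4-7: P3@Q0 runs 3, rem=6, I/O yield, promote→Q0. Q0=[P1,P2,P3] Q1=[] Q2=[]
t=7-9: P1@Q0 runs 2, rem=6, I/O yield, promote→Q0. Q0=[P2,P3,P1] Q1=[] Q2=[]
t=9-11: P2@Q0 runs 2, rem=8, I/O yield, promote→Q0. Q0=[P3,P1,P2] Q1=[] Q2=[]
t=11-14: P3@Q0 runs 3, rem=3, I/O yield, promote→Q0. Q0=[P1,P2,P3] Q1=[] Q2=[]
t=14-16: P1@Q0 runs 2, rem=4, I/O yield, promote→Q0. Q0=[P2,P3,P1] Q1=[] Q2=[]
t=16-18: P2@Q0 runs 2, rem=6, I/O yield, promote→Q0. Q0=[P3,P1,P2] Q1=[] Q2=[]
t=18-21: P3@Q0 runs 3, rem=0, completes. Q0=[P1,P2] Q1=[] Q2=[]
t=21-23: P1@Q0 runs 2, rem=2, I/O yield, promote→Q0. Q0=[P2,P1] Q1=[] Q2=[]
t=23-25: P2@Q0 runs 2, rem=4, I/O yield, promote→Q0. Q0=[P1,P2] Q1=[] Q2=[]
t=25-27: P1@Q0 runs 2, rem=0, completes. Q0=[P2] Q1=[] Q2=[]
t=27-29: P2@Q0 runs 2, rem=2, I/O yield, promote→Q0. Q0=[P2] Q1=[] Q2=[]
t=29-31: P2@Q0 runs 2, rem=0, completes. Q0=[] Q1=[] Q2=[]

Answer: P1(0-2) P2(2-4) P3(4-7) P1(7-9) P2(9-11) P3(11-14) P1(14-16) P2(16-18) P3(18-21) P1(21-23) P2(23-25) P1(25-27) P2(27-29) P2(29-31)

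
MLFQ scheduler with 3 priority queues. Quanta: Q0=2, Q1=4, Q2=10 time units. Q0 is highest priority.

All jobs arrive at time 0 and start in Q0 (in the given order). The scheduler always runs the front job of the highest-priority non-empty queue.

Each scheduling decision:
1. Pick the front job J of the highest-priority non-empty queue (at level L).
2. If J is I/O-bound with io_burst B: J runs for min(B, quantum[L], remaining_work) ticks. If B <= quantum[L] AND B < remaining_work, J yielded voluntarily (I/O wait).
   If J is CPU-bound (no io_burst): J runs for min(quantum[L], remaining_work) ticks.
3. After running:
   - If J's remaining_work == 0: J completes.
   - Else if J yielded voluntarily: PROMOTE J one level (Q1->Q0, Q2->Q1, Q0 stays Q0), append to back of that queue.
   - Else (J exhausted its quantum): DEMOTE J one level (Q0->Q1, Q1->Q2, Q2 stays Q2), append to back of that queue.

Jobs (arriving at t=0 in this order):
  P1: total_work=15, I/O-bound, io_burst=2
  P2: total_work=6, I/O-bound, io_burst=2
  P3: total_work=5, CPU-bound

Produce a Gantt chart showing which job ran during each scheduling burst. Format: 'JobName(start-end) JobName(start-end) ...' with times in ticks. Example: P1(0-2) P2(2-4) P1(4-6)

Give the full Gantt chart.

t=0-2: P1@Q0 runs 2, rem=13, I/O yield, promote→Q0. Q0=[P2,P3,P1] Q1=[] Q2=[]
t=2-4: P2@Q0 runs 2, rem=4, I/O yield, promote→Q0. Q0=[P3,P1,P2] Q1=[] Q2=[]
t=4-6: P3@Q0 runs 2, rem=3, quantum used, demote→Q1. Q0=[P1,P2] Q1=[P3] Q2=[]
t=6-8: P1@Q0 runs 2, rem=11, I/O yield, promote→Q0. Q0=[P2,P1] Q1=[P3] Q2=[]
t=8-10: P2@Q0 runs 2, rem=2, I/O yield, promote→Q0. Q0=[P1,P2] Q1=[P3] Q2=[]
t=10-12: P1@Q0 runs 2, rem=9, I/O yield, promote→Q0. Q0=[P2,P1] Q1=[P3] Q2=[]
t=12-14: P2@Q0 runs 2, rem=0, completes. Q0=[P1] Q1=[P3] Q2=[]
t=14-16: P1@Q0 runs 2, rem=7, I/O yield, promote→Q0. Q0=[P1] Q1=[P3] Q2=[]
t=16-18: P1@Q0 runs 2, rem=5, I/O yield, promote→Q0. Q0=[P1] Q1=[P3] Q2=[]
t=18-20: P1@Q0 runs 2, rem=3, I/O yield, promote→Q0. Q0=[P1] Q1=[P3] Q2=[]
t=20-22: P1@Q0 runs 2, rem=1, I/O yield, promote→Q0. Q0=[P1] Q1=[P3] Q2=[]
t=22-23: P1@Q0 runs 1, rem=0, completes. Q0=[] Q1=[P3] Q2=[]
t=23-26: P3@Q1 runs 3, rem=0, completes. Q0=[] Q1=[] Q2=[]

Answer: P1(0-2) P2(2-4) P3(4-6) P1(6-8) P2(8-10) P1(10-12) P2(12-14) P1(14-16) P1(16-18) P1(18-20) P1(20-22) P1(22-23) P3(23-26)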